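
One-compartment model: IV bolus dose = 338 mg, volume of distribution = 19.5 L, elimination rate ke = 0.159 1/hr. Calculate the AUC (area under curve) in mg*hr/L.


C0 = Dose/Vd = 338/19.5 = 17.3333 mg/L
AUC = C0/ke = 17.3333/0.159
AUC = 109 mg*hr/L


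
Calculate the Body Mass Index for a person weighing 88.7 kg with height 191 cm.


BMI = weight / height^2
height = 191 cm = 1.91 m
BMI = 88.7 / 1.91^2
BMI = 24.31 kg/m^2


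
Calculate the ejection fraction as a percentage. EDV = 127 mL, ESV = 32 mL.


SV = EDV - ESV = 127 - 32 = 95 mL
EF = SV/EDV * 100 = 95/127 * 100
EF = 74.8%


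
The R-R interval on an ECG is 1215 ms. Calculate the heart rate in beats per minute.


HR = 60 / RR_interval(s)
RR = 1215 ms = 1.215 s
HR = 60 / 1.215 = 49.38 bpm


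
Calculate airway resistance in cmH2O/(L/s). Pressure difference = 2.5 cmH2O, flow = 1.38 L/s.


R = dP / flow
R = 2.5 / 1.38
R = 1.812 cmH2O/(L/s)


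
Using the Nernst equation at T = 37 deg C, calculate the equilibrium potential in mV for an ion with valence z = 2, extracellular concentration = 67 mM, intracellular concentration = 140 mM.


E = (RT/(zF)) * ln(C_out/C_in)
T = 37 + 273.15 = 310.15 K
E = (8.314 * 310.15 / (2 * 96485)) * ln(67/140)
E = -9.848 mV


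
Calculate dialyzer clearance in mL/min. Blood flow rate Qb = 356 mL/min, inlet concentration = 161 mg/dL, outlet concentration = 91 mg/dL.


K = Qb * (Cb_in - Cb_out) / Cb_in
K = 356 * (161 - 91) / 161
K = 154.8 mL/min


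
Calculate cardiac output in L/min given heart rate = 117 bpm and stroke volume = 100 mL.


CO = HR * SV
CO = 117 * 100 / 1000
CO = 11.7 L/min


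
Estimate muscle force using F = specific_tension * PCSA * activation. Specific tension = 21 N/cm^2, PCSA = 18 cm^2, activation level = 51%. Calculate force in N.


F = sigma * PCSA * activation
F = 21 * 18 * 0.51
F = 192.8 N


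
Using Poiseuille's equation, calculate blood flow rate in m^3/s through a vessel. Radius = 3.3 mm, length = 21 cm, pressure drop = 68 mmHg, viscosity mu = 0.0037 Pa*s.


Q = pi*r^4*dP / (8*mu*L)
r = 0.0033 m, L = 0.21 m
dP = 68 mmHg = 9065.896 Pa
Q = 5.4338e-04 m^3/s


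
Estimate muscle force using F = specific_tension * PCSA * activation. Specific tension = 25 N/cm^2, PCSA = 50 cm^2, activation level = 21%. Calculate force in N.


F = sigma * PCSA * activation
F = 25 * 50 * 0.21
F = 262.5 N


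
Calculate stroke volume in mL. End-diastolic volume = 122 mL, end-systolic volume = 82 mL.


SV = EDV - ESV
SV = 122 - 82
SV = 40 mL


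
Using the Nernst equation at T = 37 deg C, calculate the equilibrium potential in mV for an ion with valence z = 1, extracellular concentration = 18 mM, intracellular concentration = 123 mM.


E = (RT/(zF)) * ln(C_out/C_in)
T = 37 + 273.15 = 310.15 K
E = (8.314 * 310.15 / (1 * 96485)) * ln(18/123)
E = -51.36 mV


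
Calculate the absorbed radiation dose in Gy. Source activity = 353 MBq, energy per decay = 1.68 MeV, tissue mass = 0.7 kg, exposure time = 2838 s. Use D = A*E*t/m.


A = 353 MBq = 3.5300e+08 Bq
E = 1.68 MeV = 2.69136e-13 J
D = A*E*t/m = 3.5300e+08*2.69136e-13*2838/0.7
D = 0.3852 Gy


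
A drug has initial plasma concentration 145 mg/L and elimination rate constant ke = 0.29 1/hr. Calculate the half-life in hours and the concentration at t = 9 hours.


t_half = ln(2) / ke = 0.693147 / 0.29 = 2.39 hr
C(t) = C0 * exp(-ke*t) = 145 * exp(-0.29*9)
C(9) = 10.66 mg/L


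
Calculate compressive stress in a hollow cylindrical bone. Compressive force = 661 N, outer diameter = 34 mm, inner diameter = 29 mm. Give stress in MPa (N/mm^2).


A = pi*(r_o^2 - r_i^2)
r_o = 17 mm, r_i = 14.5 mm
A = 247.4 mm^2
sigma = F/A = 661 / 247.4
sigma = 2.672 MPa


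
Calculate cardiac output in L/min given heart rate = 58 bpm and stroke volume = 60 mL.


CO = HR * SV
CO = 58 * 60 / 1000
CO = 3.48 L/min


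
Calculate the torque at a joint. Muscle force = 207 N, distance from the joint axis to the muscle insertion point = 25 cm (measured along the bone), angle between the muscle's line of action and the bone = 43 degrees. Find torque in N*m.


Torque = F * d * sin(theta)   (moment arm = d*sin(theta))
d = 25 cm = 0.25 m
Torque = 207 * 0.25 * sin(43)
Torque = 35.29 N*m


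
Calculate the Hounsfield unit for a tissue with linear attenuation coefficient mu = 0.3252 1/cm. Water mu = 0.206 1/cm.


HU = ((mu_tissue - mu_water) / mu_water) * 1000
HU = ((0.3252 - 0.206) / 0.206) * 1000
HU = 578.6


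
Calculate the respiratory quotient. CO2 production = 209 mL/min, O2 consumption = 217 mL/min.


RQ = VCO2 / VO2
RQ = 209 / 217
RQ = 0.9631


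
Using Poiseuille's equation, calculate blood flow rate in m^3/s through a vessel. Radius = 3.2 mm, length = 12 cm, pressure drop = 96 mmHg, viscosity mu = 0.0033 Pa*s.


Q = pi*r^4*dP / (8*mu*L)
r = 0.0032 m, L = 0.12 m
dP = 96 mmHg = 12798.912 Pa
Q = 0.001331 m^3/s


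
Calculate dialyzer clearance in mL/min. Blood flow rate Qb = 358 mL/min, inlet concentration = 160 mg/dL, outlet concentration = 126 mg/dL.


K = Qb * (Cb_in - Cb_out) / Cb_in
K = 358 * (160 - 126) / 160
K = 76.08 mL/min


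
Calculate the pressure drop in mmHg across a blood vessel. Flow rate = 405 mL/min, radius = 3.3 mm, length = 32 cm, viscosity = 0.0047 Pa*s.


dP = 8*mu*L*Q / (pi*r^4)
Q = 405 mL/min = 6.75e-06 m^3/s
dP = 217.99 Pa = 217.99 / 133.322 mmHg = 1.635 mmHg


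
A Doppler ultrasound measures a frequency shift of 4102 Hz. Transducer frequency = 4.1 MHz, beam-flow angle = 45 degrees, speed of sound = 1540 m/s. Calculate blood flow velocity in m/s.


v = fd * c / (2 * f0 * cos(theta))
v = 4102 * 1540 / (2 * 4.1000e+06 * cos(45))
v = 1.089 m/s


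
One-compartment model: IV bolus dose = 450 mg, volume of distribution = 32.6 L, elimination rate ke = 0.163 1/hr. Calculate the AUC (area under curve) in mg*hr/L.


C0 = Dose/Vd = 450/32.6 = 13.8037 mg/L
AUC = C0/ke = 13.8037/0.163
AUC = 84.69 mg*hr/L


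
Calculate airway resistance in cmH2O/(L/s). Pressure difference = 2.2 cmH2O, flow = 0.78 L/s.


R = dP / flow
R = 2.2 / 0.78
R = 2.821 cmH2O/(L/s)


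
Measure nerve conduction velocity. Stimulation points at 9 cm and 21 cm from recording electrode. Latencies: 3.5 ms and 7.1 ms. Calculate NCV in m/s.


Distance = (21 - 9) / 100 = 0.12 m
dt = (7.1 - 3.5) / 1000 = 0.0036 s
NCV = dist / dt = 33.33 m/s


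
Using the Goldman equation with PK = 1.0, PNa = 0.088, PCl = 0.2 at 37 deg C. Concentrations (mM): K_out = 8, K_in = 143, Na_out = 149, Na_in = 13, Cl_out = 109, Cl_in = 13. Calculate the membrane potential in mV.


Vm = (RT/F)*ln((PK*Ko + PNa*Nao + PCl*Cli)/(PK*Ki + PNa*Nai + PCl*Clo))
Numer = 23.712, Denom = 165.944
Vm = -52 mV


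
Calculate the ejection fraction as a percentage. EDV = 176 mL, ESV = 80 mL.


SV = EDV - ESV = 176 - 80 = 96 mL
EF = SV/EDV * 100 = 96/176 * 100
EF = 54.55%


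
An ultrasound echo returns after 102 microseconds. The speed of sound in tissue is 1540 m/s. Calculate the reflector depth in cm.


depth = c * t / 2
t = 102 us = 1.0200e-04 s
depth = 1540 * 1.0200e-04 / 2
depth = 0.07854 m = 7.854 cm


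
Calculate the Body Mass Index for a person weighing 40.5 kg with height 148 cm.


BMI = weight / height^2
height = 148 cm = 1.48 m
BMI = 40.5 / 1.48^2
BMI = 18.49 kg/m^2


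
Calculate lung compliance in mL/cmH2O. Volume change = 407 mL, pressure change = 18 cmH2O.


C = dV / dP
C = 407 / 18
C = 22.61 mL/cmH2O


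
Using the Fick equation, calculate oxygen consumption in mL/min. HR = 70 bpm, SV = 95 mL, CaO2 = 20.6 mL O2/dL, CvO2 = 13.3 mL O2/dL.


CO = HR*SV = 70*95/1000 = 6.65 L/min
a-v O2 diff = 20.6 - 13.3 = 7.3 mL/dL
VO2 = CO * (CaO2-CvO2) * 10 dL/L
VO2 = 6.65 * 7.3 * 10
VO2 = 485.5 mL/min


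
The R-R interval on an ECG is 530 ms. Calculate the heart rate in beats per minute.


HR = 60 / RR_interval(s)
RR = 530 ms = 0.53 s
HR = 60 / 0.53 = 113.2 bpm


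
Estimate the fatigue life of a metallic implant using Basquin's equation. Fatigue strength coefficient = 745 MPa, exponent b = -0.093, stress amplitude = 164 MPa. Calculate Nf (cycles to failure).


sigma_a = sigma_f' * (2Nf)^b
2Nf = (sigma_a/sigma_f')^(1/b)
2Nf = (164/745)^(1/-0.093)
2Nf = 11691643
Nf = 5.8458e+06


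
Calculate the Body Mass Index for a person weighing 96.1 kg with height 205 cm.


BMI = weight / height^2
height = 205 cm = 2.05 m
BMI = 96.1 / 2.05^2
BMI = 22.87 kg/m^2


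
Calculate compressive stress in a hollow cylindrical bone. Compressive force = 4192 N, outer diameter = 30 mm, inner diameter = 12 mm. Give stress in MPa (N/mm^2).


A = pi*(r_o^2 - r_i^2)
r_o = 15 mm, r_i = 6 mm
A = 593.761 mm^2
sigma = F/A = 4192 / 593.761
sigma = 7.06 MPa


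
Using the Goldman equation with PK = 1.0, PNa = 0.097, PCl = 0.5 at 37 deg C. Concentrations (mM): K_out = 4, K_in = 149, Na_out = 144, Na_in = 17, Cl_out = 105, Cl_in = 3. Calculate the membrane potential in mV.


Vm = (RT/F)*ln((PK*Ko + PNa*Nao + PCl*Cli)/(PK*Ki + PNa*Nai + PCl*Clo))
Numer = 19.468, Denom = 203.149
Vm = -62.68 mV


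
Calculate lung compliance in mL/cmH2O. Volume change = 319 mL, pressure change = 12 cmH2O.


C = dV / dP
C = 319 / 12
C = 26.58 mL/cmH2O


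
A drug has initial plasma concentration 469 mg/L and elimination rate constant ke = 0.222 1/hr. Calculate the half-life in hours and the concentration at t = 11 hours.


t_half = ln(2) / ke = 0.693147 / 0.222 = 3.122 hr
C(t) = C0 * exp(-ke*t) = 469 * exp(-0.222*11)
C(11) = 40.8 mg/L


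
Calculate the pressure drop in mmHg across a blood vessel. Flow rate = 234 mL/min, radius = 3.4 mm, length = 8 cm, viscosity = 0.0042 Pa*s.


dP = 8*mu*L*Q / (pi*r^4)
Q = 234 mL/min = 3.9e-06 m^3/s
dP = 24.9706 Pa = 24.9706 / 133.322 mmHg = 0.1873 mmHg


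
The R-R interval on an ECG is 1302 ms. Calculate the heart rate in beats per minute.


HR = 60 / RR_interval(s)
RR = 1302 ms = 1.302 s
HR = 60 / 1.302 = 46.08 bpm


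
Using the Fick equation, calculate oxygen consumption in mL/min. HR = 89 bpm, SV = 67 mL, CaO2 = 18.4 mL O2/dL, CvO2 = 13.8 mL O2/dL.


CO = HR*SV = 89*67/1000 = 5.963 L/min
a-v O2 diff = 18.4 - 13.8 = 4.6 mL/dL
VO2 = CO * (CaO2-CvO2) * 10 dL/L
VO2 = 5.963 * 4.6 * 10
VO2 = 274.3 mL/min


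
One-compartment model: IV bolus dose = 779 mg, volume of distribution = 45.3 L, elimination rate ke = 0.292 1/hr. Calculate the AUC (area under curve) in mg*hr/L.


C0 = Dose/Vd = 779/45.3 = 17.1965 mg/L
AUC = C0/ke = 17.1965/0.292
AUC = 58.89 mg*hr/L


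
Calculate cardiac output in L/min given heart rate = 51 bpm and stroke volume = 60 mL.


CO = HR * SV
CO = 51 * 60 / 1000
CO = 3.06 L/min


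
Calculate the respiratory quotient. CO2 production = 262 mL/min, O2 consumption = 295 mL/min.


RQ = VCO2 / VO2
RQ = 262 / 295
RQ = 0.8881


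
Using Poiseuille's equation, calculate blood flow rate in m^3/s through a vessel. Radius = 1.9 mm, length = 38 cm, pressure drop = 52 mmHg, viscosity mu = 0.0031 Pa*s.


Q = pi*r^4*dP / (8*mu*L)
r = 0.0019 m, L = 0.38 m
dP = 52 mmHg = 6932.744 Pa
Q = 3.0119e-05 m^3/s


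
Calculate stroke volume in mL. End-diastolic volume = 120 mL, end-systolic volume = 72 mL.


SV = EDV - ESV
SV = 120 - 72
SV = 48 mL


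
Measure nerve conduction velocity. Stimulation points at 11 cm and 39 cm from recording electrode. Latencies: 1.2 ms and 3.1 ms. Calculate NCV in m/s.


Distance = (39 - 11) / 100 = 0.28 m
dt = (3.1 - 1.2) / 1000 = 0.0019 s
NCV = dist / dt = 147.4 m/s


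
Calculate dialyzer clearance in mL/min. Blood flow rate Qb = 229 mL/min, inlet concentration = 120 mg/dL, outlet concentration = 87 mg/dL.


K = Qb * (Cb_in - Cb_out) / Cb_in
K = 229 * (120 - 87) / 120
K = 62.98 mL/min


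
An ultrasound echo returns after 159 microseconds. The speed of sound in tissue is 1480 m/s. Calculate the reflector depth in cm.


depth = c * t / 2
t = 159 us = 1.5900e-04 s
depth = 1480 * 1.5900e-04 / 2
depth = 0.11766 m = 11.766 cm


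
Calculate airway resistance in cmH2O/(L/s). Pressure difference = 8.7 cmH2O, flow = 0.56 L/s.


R = dP / flow
R = 8.7 / 0.56
R = 15.54 cmH2O/(L/s)


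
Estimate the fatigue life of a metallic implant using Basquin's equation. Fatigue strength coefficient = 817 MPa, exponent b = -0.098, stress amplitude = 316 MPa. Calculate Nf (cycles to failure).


sigma_a = sigma_f' * (2Nf)^b
2Nf = (sigma_a/sigma_f')^(1/b)
2Nf = (316/817)^(1/-0.098)
2Nf = 16200.953
Nf = 8100


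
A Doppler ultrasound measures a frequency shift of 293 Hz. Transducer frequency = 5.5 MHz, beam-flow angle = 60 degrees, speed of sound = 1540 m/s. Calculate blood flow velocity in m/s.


v = fd * c / (2 * f0 * cos(theta))
v = 293 * 1540 / (2 * 5.5000e+06 * cos(60))
v = 0.08204 m/s


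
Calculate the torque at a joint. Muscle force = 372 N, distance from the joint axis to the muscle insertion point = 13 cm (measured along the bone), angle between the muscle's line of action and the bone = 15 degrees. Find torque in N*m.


Torque = F * d * sin(theta)   (moment arm = d*sin(theta))
d = 13 cm = 0.13 m
Torque = 372 * 0.13 * sin(15)
Torque = 12.52 N*m


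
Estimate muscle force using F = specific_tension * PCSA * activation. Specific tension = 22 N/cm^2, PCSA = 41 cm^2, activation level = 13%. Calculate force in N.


F = sigma * PCSA * activation
F = 22 * 41 * 0.13
F = 117.3 N


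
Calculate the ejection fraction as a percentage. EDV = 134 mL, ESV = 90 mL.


SV = EDV - ESV = 134 - 90 = 44 mL
EF = SV/EDV * 100 = 44/134 * 100
EF = 32.84%


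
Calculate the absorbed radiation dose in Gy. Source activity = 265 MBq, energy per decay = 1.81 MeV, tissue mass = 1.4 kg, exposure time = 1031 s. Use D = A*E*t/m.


A = 265 MBq = 2.6500e+08 Bq
E = 1.81 MeV = 2.89962e-13 J
D = A*E*t/m = 2.6500e+08*2.89962e-13*1031/1.4
D = 0.05659 Gy


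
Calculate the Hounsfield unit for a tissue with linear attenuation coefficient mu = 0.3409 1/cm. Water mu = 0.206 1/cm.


HU = ((mu_tissue - mu_water) / mu_water) * 1000
HU = ((0.3409 - 0.206) / 0.206) * 1000
HU = 654.9


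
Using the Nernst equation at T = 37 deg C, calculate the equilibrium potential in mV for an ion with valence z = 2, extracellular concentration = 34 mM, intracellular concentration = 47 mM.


E = (RT/(zF)) * ln(C_out/C_in)
T = 37 + 273.15 = 310.15 K
E = (8.314 * 310.15 / (2 * 96485)) * ln(34/47)
E = -4.327 mV


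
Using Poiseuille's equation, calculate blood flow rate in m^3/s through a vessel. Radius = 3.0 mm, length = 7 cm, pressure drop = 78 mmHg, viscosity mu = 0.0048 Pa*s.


Q = pi*r^4*dP / (8*mu*L)
r = 0.003 m, L = 0.07 m
dP = 78 mmHg = 10399.116 Pa
Q = 9.8447e-04 m^3/s


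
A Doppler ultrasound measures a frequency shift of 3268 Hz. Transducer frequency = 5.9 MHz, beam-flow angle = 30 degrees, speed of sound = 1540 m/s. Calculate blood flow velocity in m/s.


v = fd * c / (2 * f0 * cos(theta))
v = 3268 * 1540 / (2 * 5.9000e+06 * cos(30))
v = 0.4925 m/s


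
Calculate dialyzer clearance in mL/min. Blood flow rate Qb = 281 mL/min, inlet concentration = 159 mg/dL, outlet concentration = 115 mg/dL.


K = Qb * (Cb_in - Cb_out) / Cb_in
K = 281 * (159 - 115) / 159
K = 77.76 mL/min


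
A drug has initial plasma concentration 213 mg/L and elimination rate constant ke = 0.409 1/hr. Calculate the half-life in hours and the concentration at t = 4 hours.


t_half = ln(2) / ke = 0.693147 / 0.409 = 1.695 hr
C(t) = C0 * exp(-ke*t) = 213 * exp(-0.409*4)
C(4) = 41.48 mg/L


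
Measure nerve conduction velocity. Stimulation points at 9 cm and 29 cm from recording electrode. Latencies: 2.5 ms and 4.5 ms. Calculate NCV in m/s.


Distance = (29 - 9) / 100 = 0.2 m
dt = (4.5 - 2.5) / 1000 = 0.002 s
NCV = dist / dt = 100 m/s


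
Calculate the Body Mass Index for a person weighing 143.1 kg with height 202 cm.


BMI = weight / height^2
height = 202 cm = 2.02 m
BMI = 143.1 / 2.02^2
BMI = 35.07 kg/m^2


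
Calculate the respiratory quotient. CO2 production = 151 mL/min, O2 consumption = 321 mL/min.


RQ = VCO2 / VO2
RQ = 151 / 321
RQ = 0.4704


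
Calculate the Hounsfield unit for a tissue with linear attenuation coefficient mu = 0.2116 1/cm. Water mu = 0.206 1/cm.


HU = ((mu_tissue - mu_water) / mu_water) * 1000
HU = ((0.2116 - 0.206) / 0.206) * 1000
HU = 27.18


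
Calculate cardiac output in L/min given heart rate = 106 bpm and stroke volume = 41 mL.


CO = HR * SV
CO = 106 * 41 / 1000
CO = 4.346 L/min


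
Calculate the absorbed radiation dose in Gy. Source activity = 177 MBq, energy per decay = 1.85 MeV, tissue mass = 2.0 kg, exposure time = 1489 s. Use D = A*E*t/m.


A = 177 MBq = 1.7700e+08 Bq
E = 1.85 MeV = 2.9637e-13 J
D = A*E*t/m = 1.7700e+08*2.9637e-13*1489/2.0
D = 0.03905 Gy


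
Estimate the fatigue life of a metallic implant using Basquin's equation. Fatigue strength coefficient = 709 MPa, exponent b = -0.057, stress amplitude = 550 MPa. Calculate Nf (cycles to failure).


sigma_a = sigma_f' * (2Nf)^b
2Nf = (sigma_a/sigma_f')^(1/b)
2Nf = (550/709)^(1/-0.057)
2Nf = 86.059545
Nf = 43.03


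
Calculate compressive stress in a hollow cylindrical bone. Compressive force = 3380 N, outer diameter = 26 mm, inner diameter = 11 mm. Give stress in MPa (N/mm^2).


A = pi*(r_o^2 - r_i^2)
r_o = 13 mm, r_i = 5.5 mm
A = 435.896 mm^2
sigma = F/A = 3380 / 435.896
sigma = 7.754 MPa


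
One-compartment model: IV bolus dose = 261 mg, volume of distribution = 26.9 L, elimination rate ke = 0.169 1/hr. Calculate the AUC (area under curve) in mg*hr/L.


C0 = Dose/Vd = 261/26.9 = 9.7026 mg/L
AUC = C0/ke = 9.7026/0.169
AUC = 57.41 mg*hr/L


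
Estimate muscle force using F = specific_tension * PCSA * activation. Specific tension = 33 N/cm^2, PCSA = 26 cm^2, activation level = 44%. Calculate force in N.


F = sigma * PCSA * activation
F = 33 * 26 * 0.44
F = 377.5 N


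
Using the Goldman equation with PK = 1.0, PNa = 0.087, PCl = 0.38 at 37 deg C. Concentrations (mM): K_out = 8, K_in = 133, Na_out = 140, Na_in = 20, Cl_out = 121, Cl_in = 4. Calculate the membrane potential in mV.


Vm = (RT/F)*ln((PK*Ko + PNa*Nao + PCl*Cli)/(PK*Ki + PNa*Nai + PCl*Clo))
Numer = 21.7, Denom = 180.72
Vm = -56.65 mV


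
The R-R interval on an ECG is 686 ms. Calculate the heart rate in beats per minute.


HR = 60 / RR_interval(s)
RR = 686 ms = 0.686 s
HR = 60 / 0.686 = 87.46 bpm


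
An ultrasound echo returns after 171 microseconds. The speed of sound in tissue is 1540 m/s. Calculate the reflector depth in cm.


depth = c * t / 2
t = 171 us = 1.7100e-04 s
depth = 1540 * 1.7100e-04 / 2
depth = 0.13167 m = 13.167 cm


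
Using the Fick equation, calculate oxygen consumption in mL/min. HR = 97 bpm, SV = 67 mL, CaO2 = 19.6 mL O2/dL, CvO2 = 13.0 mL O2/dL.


CO = HR*SV = 97*67/1000 = 6.499 L/min
a-v O2 diff = 19.6 - 13.0 = 6.6 mL/dL
VO2 = CO * (CaO2-CvO2) * 10 dL/L
VO2 = 6.499 * 6.6 * 10
VO2 = 428.9 mL/min


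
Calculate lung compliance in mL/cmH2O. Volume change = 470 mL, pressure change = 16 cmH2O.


C = dV / dP
C = 470 / 16
C = 29.38 mL/cmH2O


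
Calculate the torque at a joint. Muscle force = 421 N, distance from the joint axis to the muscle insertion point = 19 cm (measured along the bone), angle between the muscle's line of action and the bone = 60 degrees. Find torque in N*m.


Torque = F * d * sin(theta)   (moment arm = d*sin(theta))
d = 19 cm = 0.19 m
Torque = 421 * 0.19 * sin(60)
Torque = 69.27 N*m


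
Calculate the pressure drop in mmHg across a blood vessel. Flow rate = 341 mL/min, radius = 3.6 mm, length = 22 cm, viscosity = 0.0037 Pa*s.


dP = 8*mu*L*Q / (pi*r^4)
Q = 341 mL/min = 5.68333e-06 m^3/s
dP = 70.1386 Pa = 70.1386 / 133.322 mmHg = 0.5261 mmHg


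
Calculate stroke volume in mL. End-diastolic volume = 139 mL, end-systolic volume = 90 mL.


SV = EDV - ESV
SV = 139 - 90
SV = 49 mL


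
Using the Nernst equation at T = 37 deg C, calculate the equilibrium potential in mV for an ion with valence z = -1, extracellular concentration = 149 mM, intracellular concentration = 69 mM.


E = (RT/(zF)) * ln(C_out/C_in)
T = 37 + 273.15 = 310.15 K
E = (8.314 * 310.15 / (-1 * 96485)) * ln(149/69)
E = -20.57 mV


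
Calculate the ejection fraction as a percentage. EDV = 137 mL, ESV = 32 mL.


SV = EDV - ESV = 137 - 32 = 105 mL
EF = SV/EDV * 100 = 105/137 * 100
EF = 76.64%


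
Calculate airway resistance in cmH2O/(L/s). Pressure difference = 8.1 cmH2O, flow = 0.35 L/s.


R = dP / flow
R = 8.1 / 0.35
R = 23.14 cmH2O/(L/s)


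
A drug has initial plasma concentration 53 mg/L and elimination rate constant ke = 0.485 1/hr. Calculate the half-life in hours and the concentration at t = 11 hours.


t_half = ln(2) / ke = 0.693147 / 0.485 = 1.429 hr
C(t) = C0 * exp(-ke*t) = 53 * exp(-0.485*11)
C(11) = 0.2555 mg/L


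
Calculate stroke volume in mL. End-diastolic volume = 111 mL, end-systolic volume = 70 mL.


SV = EDV - ESV
SV = 111 - 70
SV = 41 mL


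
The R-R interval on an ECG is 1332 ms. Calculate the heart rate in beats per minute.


HR = 60 / RR_interval(s)
RR = 1332 ms = 1.332 s
HR = 60 / 1.332 = 45.05 bpm


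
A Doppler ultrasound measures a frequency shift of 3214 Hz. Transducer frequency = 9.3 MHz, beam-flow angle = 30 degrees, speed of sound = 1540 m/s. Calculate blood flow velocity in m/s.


v = fd * c / (2 * f0 * cos(theta))
v = 3214 * 1540 / (2 * 9.3000e+06 * cos(30))
v = 0.3073 m/s


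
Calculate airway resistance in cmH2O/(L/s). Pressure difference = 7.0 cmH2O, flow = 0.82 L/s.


R = dP / flow
R = 7.0 / 0.82
R = 8.537 cmH2O/(L/s)


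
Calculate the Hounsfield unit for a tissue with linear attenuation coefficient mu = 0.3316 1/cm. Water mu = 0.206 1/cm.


HU = ((mu_tissue - mu_water) / mu_water) * 1000
HU = ((0.3316 - 0.206) / 0.206) * 1000
HU = 609.7


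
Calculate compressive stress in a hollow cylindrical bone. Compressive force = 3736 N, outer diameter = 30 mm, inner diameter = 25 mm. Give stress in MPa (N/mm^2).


A = pi*(r_o^2 - r_i^2)
r_o = 15 mm, r_i = 12.5 mm
A = 215.984 mm^2
sigma = F/A = 3736 / 215.984
sigma = 17.3 MPa


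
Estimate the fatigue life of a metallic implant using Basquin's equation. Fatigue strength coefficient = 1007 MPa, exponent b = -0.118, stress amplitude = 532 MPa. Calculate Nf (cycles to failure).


sigma_a = sigma_f' * (2Nf)^b
2Nf = (sigma_a/sigma_f')^(1/b)
2Nf = (532/1007)^(1/-0.118)
2Nf = 223.07775
Nf = 111.5


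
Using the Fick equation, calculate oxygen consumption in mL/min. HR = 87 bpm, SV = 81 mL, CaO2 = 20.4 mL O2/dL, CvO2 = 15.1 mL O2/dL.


CO = HR*SV = 87*81/1000 = 7.047 L/min
a-v O2 diff = 20.4 - 15.1 = 5.3 mL/dL
VO2 = CO * (CaO2-CvO2) * 10 dL/L
VO2 = 7.047 * 5.3 * 10
VO2 = 373.5 mL/min


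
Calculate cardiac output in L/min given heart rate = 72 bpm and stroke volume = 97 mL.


CO = HR * SV
CO = 72 * 97 / 1000
CO = 6.984 L/min


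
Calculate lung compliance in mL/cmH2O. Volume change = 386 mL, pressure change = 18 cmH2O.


C = dV / dP
C = 386 / 18
C = 21.44 mL/cmH2O


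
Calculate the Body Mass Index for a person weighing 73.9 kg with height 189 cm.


BMI = weight / height^2
height = 189 cm = 1.89 m
BMI = 73.9 / 1.89^2
BMI = 20.69 kg/m^2


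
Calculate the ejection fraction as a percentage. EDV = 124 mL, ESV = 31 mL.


SV = EDV - ESV = 124 - 31 = 93 mL
EF = SV/EDV * 100 = 93/124 * 100
EF = 75%


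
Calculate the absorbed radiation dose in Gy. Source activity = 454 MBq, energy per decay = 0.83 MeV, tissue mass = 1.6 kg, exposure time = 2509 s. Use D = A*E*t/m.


A = 454 MBq = 4.5400e+08 Bq
E = 0.83 MeV = 1.32966e-13 J
D = A*E*t/m = 4.5400e+08*1.32966e-13*2509/1.6
D = 0.09466 Gy


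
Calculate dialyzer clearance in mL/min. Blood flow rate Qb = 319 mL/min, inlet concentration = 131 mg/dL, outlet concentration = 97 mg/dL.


K = Qb * (Cb_in - Cb_out) / Cb_in
K = 319 * (131 - 97) / 131
K = 82.79 mL/min


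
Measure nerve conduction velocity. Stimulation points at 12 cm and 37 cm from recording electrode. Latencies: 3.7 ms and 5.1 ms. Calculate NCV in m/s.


Distance = (37 - 12) / 100 = 0.25 m
dt = (5.1 - 3.7) / 1000 = 0.0014 s
NCV = dist / dt = 178.6 m/s


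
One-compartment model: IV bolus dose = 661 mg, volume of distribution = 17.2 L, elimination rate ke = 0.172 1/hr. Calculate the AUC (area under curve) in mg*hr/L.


C0 = Dose/Vd = 661/17.2 = 38.4302 mg/L
AUC = C0/ke = 38.4302/0.172
AUC = 223.4 mg*hr/L


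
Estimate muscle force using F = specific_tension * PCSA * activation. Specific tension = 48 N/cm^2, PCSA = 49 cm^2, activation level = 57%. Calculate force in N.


F = sigma * PCSA * activation
F = 48 * 49 * 0.57
F = 1341 N


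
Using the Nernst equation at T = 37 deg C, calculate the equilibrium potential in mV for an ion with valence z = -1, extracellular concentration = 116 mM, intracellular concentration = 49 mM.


E = (RT/(zF)) * ln(C_out/C_in)
T = 37 + 273.15 = 310.15 K
E = (8.314 * 310.15 / (-1 * 96485)) * ln(116/49)
E = -23.03 mV


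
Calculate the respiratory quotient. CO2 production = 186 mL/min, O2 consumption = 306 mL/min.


RQ = VCO2 / VO2
RQ = 186 / 306
RQ = 0.6078


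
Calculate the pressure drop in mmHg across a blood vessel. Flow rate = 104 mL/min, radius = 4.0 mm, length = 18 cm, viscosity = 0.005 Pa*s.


dP = 8*mu*L*Q / (pi*r^4)
Q = 104 mL/min = 1.73333e-06 m^3/s
dP = 15.5176 Pa = 15.5176 / 133.322 mmHg = 0.1164 mmHg


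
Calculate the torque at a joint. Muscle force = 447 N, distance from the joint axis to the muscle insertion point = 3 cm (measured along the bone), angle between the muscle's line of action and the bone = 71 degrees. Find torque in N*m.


Torque = F * d * sin(theta)   (moment arm = d*sin(theta))
d = 3 cm = 0.03 m
Torque = 447 * 0.03 * sin(71)
Torque = 12.68 N*m


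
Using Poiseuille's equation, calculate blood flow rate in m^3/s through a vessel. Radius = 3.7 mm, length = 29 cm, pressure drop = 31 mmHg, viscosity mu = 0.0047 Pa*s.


Q = pi*r^4*dP / (8*mu*L)
r = 0.0037 m, L = 0.29 m
dP = 31 mmHg = 4132.982 Pa
Q = 2.2317e-04 m^3/s


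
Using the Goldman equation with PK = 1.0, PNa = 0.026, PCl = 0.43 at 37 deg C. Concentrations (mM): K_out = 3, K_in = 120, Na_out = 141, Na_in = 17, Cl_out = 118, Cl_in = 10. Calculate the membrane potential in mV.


Vm = (RT/F)*ln((PK*Ko + PNa*Nao + PCl*Cli)/(PK*Ki + PNa*Nai + PCl*Clo))
Numer = 10.966, Denom = 171.182
Vm = -73.44 mV


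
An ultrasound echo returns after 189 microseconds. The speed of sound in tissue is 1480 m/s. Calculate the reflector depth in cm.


depth = c * t / 2
t = 189 us = 1.8900e-04 s
depth = 1480 * 1.8900e-04 / 2
depth = 0.13986 m = 13.986 cm


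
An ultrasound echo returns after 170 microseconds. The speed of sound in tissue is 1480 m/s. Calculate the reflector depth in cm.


depth = c * t / 2
t = 170 us = 1.7000e-04 s
depth = 1480 * 1.7000e-04 / 2
depth = 0.1258 m = 12.58 cm


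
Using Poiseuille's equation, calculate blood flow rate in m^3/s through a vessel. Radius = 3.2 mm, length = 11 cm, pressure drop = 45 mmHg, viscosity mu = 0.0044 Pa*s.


Q = pi*r^4*dP / (8*mu*L)
r = 0.0032 m, L = 0.11 m
dP = 45 mmHg = 5999.49 Pa
Q = 5.1042e-04 m^3/s


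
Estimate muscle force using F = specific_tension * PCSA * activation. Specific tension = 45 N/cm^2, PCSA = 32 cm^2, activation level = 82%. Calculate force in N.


F = sigma * PCSA * activation
F = 45 * 32 * 0.82
F = 1181 N


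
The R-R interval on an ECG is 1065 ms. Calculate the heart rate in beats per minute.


HR = 60 / RR_interval(s)
RR = 1065 ms = 1.065 s
HR = 60 / 1.065 = 56.34 bpm


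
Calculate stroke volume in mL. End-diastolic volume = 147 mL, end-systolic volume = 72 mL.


SV = EDV - ESV
SV = 147 - 72
SV = 75 mL


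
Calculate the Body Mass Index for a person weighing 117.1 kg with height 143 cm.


BMI = weight / height^2
height = 143 cm = 1.43 m
BMI = 117.1 / 1.43^2
BMI = 57.26 kg/m^2


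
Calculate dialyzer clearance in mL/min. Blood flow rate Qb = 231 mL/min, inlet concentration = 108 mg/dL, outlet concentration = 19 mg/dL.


K = Qb * (Cb_in - Cb_out) / Cb_in
K = 231 * (108 - 19) / 108
K = 190.4 mL/min


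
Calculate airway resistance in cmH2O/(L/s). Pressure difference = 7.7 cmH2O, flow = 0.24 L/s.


R = dP / flow
R = 7.7 / 0.24
R = 32.08 cmH2O/(L/s)


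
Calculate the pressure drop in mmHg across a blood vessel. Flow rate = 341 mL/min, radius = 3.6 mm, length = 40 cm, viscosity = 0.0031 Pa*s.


dP = 8*mu*L*Q / (pi*r^4)
Q = 341 mL/min = 5.68333e-06 m^3/s
dP = 106.845 Pa = 106.845 / 133.322 mmHg = 0.8014 mmHg


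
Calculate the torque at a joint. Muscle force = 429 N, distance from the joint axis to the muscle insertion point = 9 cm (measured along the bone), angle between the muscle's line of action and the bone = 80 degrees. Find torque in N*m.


Torque = F * d * sin(theta)   (moment arm = d*sin(theta))
d = 9 cm = 0.09 m
Torque = 429 * 0.09 * sin(80)
Torque = 38.02 N*m


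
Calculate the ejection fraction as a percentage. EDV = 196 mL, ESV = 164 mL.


SV = EDV - ESV = 196 - 164 = 32 mL
EF = SV/EDV * 100 = 32/196 * 100
EF = 16.33%


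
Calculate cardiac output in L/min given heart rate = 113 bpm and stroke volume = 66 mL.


CO = HR * SV
CO = 113 * 66 / 1000
CO = 7.458 L/min


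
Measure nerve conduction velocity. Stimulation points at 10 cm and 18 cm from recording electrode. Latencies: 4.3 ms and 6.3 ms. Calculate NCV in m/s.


Distance = (18 - 10) / 100 = 0.08 m
dt = (6.3 - 4.3) / 1000 = 0.002 s
NCV = dist / dt = 40 m/s


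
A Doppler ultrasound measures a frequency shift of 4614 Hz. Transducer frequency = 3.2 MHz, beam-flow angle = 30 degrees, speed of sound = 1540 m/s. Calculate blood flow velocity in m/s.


v = fd * c / (2 * f0 * cos(theta))
v = 4614 * 1540 / (2 * 3.2000e+06 * cos(30))
v = 1.282 m/s


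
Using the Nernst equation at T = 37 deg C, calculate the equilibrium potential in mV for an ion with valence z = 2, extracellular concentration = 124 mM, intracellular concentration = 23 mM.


E = (RT/(zF)) * ln(C_out/C_in)
T = 37 + 273.15 = 310.15 K
E = (8.314 * 310.15 / (2 * 96485)) * ln(124/23)
E = 22.51 mV


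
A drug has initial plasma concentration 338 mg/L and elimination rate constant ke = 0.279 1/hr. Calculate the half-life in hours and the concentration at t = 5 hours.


t_half = ln(2) / ke = 0.693147 / 0.279 = 2.484 hr
C(t) = C0 * exp(-ke*t) = 338 * exp(-0.279*5)
C(5) = 83.77 mg/L


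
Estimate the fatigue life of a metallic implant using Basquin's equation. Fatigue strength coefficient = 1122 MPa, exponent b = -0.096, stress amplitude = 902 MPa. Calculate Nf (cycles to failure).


sigma_a = sigma_f' * (2Nf)^b
2Nf = (sigma_a/sigma_f')^(1/b)
2Nf = (902/1122)^(1/-0.096)
2Nf = 9.7130918
Nf = 4.857


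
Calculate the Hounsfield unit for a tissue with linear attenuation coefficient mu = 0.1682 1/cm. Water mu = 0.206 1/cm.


HU = ((mu_tissue - mu_water) / mu_water) * 1000
HU = ((0.1682 - 0.206) / 0.206) * 1000
HU = -183.5


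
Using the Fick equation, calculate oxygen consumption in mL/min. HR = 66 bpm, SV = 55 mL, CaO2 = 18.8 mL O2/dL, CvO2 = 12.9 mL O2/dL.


CO = HR*SV = 66*55/1000 = 3.63 L/min
a-v O2 diff = 18.8 - 12.9 = 5.9 mL/dL
VO2 = CO * (CaO2-CvO2) * 10 dL/L
VO2 = 3.63 * 5.9 * 10
VO2 = 214.2 mL/min


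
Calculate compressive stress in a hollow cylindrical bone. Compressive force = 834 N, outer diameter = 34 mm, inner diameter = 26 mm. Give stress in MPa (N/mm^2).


A = pi*(r_o^2 - r_i^2)
r_o = 17 mm, r_i = 13 mm
A = 376.991 mm^2
sigma = F/A = 834 / 376.991
sigma = 2.212 MPa


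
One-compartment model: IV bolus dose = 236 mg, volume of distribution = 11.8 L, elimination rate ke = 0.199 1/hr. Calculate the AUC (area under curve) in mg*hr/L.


C0 = Dose/Vd = 236/11.8 = 20 mg/L
AUC = C0/ke = 20/0.199
AUC = 100.5 mg*hr/L


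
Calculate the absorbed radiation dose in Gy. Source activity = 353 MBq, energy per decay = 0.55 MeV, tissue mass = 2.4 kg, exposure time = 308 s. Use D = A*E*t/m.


A = 353 MBq = 3.5300e+08 Bq
E = 0.55 MeV = 8.811e-14 J
D = A*E*t/m = 3.5300e+08*8.811e-14*308/2.4
D = 0.003992 Gy


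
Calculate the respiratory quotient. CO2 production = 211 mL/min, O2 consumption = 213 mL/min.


RQ = VCO2 / VO2
RQ = 211 / 213
RQ = 0.9906


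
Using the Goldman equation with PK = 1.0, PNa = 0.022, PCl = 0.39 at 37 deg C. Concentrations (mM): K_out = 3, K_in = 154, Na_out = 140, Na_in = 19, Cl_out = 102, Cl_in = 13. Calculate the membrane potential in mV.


Vm = (RT/F)*ln((PK*Ko + PNa*Nao + PCl*Cli)/(PK*Ki + PNa*Nai + PCl*Clo))
Numer = 11.15, Denom = 194.198
Vm = -76.37 mV


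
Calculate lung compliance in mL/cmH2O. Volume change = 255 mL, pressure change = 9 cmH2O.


C = dV / dP
C = 255 / 9
C = 28.33 mL/cmH2O


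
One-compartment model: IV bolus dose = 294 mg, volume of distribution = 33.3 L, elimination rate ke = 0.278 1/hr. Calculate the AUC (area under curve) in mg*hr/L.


C0 = Dose/Vd = 294/33.3 = 8.82883 mg/L
AUC = C0/ke = 8.82883/0.278
AUC = 31.76 mg*hr/L


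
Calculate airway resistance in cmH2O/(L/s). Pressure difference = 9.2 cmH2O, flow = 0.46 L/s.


R = dP / flow
R = 9.2 / 0.46
R = 20 cmH2O/(L/s)


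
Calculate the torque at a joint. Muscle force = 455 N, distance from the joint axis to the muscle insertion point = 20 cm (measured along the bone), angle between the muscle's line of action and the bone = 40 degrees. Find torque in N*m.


Torque = F * d * sin(theta)   (moment arm = d*sin(theta))
d = 20 cm = 0.2 m
Torque = 455 * 0.2 * sin(40)
Torque = 58.49 N*m


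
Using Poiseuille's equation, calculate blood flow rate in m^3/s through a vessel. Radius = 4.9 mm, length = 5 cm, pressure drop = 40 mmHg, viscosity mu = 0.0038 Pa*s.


Q = pi*r^4*dP / (8*mu*L)
r = 0.0049 m, L = 0.05 m
dP = 40 mmHg = 5332.88 Pa
Q = 0.006354 m^3/s


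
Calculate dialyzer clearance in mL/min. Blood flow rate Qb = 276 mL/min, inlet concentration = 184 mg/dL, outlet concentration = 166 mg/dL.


K = Qb * (Cb_in - Cb_out) / Cb_in
K = 276 * (184 - 166) / 184
K = 27 mL/min


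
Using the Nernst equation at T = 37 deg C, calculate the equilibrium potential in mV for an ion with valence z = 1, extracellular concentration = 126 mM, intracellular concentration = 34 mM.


E = (RT/(zF)) * ln(C_out/C_in)
T = 37 + 273.15 = 310.15 K
E = (8.314 * 310.15 / (1 * 96485)) * ln(126/34)
E = 35.01 mV


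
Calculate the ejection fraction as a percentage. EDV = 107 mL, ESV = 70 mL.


SV = EDV - ESV = 107 - 70 = 37 mL
EF = SV/EDV * 100 = 37/107 * 100
EF = 34.58%


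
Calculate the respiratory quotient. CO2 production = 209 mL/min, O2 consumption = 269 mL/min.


RQ = VCO2 / VO2
RQ = 209 / 269
RQ = 0.777


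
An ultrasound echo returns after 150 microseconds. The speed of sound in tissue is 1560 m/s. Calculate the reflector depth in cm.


depth = c * t / 2
t = 150 us = 1.5000e-04 s
depth = 1560 * 1.5000e-04 / 2
depth = 0.117 m = 11.7 cm


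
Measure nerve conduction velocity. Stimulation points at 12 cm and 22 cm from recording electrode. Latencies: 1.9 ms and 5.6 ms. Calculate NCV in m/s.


Distance = (22 - 12) / 100 = 0.1 m
dt = (5.6 - 1.9) / 1000 = 0.0037 s
NCV = dist / dt = 27.03 m/s


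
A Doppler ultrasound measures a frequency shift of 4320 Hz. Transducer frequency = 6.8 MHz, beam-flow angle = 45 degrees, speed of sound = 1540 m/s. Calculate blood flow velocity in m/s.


v = fd * c / (2 * f0 * cos(theta))
v = 4320 * 1540 / (2 * 6.8000e+06 * cos(45))
v = 0.6918 m/s


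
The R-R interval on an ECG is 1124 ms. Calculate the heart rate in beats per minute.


HR = 60 / RR_interval(s)
RR = 1124 ms = 1.124 s
HR = 60 / 1.124 = 53.38 bpm


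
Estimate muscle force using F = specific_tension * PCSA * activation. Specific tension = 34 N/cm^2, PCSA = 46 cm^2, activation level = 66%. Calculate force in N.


F = sigma * PCSA * activation
F = 34 * 46 * 0.66
F = 1032 N


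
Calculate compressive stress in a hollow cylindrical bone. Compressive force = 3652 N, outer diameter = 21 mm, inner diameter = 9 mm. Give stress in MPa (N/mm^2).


A = pi*(r_o^2 - r_i^2)
r_o = 10.5 mm, r_i = 4.5 mm
A = 282.743 mm^2
sigma = F/A = 3652 / 282.743
sigma = 12.92 MPa


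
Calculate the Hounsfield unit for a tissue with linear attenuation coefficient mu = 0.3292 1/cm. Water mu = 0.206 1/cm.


HU = ((mu_tissue - mu_water) / mu_water) * 1000
HU = ((0.3292 - 0.206) / 0.206) * 1000
HU = 598.1


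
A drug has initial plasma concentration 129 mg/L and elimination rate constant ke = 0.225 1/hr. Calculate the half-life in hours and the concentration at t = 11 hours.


t_half = ln(2) / ke = 0.693147 / 0.225 = 3.081 hr
C(t) = C0 * exp(-ke*t) = 129 * exp(-0.225*11)
C(11) = 10.86 mg/L


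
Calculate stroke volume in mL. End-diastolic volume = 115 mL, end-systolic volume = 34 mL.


SV = EDV - ESV
SV = 115 - 34
SV = 81 mL


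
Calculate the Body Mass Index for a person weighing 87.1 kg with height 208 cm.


BMI = weight / height^2
height = 208 cm = 2.08 m
BMI = 87.1 / 2.08^2
BMI = 20.13 kg/m^2


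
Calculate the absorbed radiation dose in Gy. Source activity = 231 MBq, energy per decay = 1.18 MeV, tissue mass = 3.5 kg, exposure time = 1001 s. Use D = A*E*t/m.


A = 231 MBq = 2.3100e+08 Bq
E = 1.18 MeV = 1.89036e-13 J
D = A*E*t/m = 2.3100e+08*1.89036e-13*1001/3.5
D = 0.01249 Gy


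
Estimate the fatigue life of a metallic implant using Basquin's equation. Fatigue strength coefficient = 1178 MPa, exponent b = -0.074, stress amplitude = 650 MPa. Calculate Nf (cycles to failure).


sigma_a = sigma_f' * (2Nf)^b
2Nf = (sigma_a/sigma_f')^(1/b)
2Nf = (650/1178)^(1/-0.074)
2Nf = 3087.5978
Nf = 1544


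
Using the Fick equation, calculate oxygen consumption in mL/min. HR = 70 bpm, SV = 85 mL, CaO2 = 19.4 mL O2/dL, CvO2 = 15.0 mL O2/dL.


CO = HR*SV = 70*85/1000 = 5.95 L/min
a-v O2 diff = 19.4 - 15.0 = 4.4 mL/dL
VO2 = CO * (CaO2-CvO2) * 10 dL/L
VO2 = 5.95 * 4.4 * 10
VO2 = 261.8 mL/min


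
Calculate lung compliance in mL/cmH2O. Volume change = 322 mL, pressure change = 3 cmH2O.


C = dV / dP
C = 322 / 3
C = 107.3 mL/cmH2O


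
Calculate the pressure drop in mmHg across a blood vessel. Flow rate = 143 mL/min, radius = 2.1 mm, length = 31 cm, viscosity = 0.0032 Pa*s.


dP = 8*mu*L*Q / (pi*r^4)
Q = 143 mL/min = 2.38333e-06 m^3/s
dP = 309.57 Pa = 309.57 / 133.322 mmHg = 2.322 mmHg


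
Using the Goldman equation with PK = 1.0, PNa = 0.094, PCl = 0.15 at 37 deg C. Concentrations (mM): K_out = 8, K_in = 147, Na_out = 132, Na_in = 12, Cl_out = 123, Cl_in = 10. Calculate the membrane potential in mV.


Vm = (RT/F)*ln((PK*Ko + PNa*Nao + PCl*Cli)/(PK*Ki + PNa*Nai + PCl*Clo))
Numer = 21.908, Denom = 166.578
Vm = -54.22 mV


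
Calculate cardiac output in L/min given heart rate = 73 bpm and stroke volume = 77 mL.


CO = HR * SV
CO = 73 * 77 / 1000
CO = 5.621 L/min


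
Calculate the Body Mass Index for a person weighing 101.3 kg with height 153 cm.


BMI = weight / height^2
height = 153 cm = 1.53 m
BMI = 101.3 / 1.53^2
BMI = 43.27 kg/m^2


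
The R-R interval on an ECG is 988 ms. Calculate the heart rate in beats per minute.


HR = 60 / RR_interval(s)
RR = 988 ms = 0.988 s
HR = 60 / 0.988 = 60.73 bpm


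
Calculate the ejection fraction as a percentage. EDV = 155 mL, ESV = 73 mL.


SV = EDV - ESV = 155 - 73 = 82 mL
EF = SV/EDV * 100 = 82/155 * 100
EF = 52.9%


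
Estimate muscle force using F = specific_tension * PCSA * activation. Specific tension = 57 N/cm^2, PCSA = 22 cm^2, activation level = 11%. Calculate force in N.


F = sigma * PCSA * activation
F = 57 * 22 * 0.11
F = 137.9 N


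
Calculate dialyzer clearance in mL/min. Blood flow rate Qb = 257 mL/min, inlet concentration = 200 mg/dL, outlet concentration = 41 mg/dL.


K = Qb * (Cb_in - Cb_out) / Cb_in
K = 257 * (200 - 41) / 200
K = 204.3 mL/min
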